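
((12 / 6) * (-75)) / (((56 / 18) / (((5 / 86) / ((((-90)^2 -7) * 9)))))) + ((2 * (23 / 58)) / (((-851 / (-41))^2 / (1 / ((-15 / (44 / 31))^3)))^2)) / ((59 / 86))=-147907211194444741138874593219103 / 3843210378406414232015376366690562500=-0.00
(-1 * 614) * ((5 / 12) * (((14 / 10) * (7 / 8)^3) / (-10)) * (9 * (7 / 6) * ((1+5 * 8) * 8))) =211549709 / 2560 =82636.61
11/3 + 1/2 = 25/6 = 4.17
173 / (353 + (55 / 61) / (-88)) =84424 / 172259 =0.49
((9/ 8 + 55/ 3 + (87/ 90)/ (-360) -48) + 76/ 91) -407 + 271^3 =19559760578611/ 982800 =19902076.29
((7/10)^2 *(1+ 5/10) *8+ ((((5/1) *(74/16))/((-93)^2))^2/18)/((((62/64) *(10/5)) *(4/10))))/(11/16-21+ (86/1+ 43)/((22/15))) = 539965531775263/6211627527387375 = 0.09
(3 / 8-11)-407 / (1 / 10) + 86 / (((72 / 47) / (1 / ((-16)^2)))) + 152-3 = -36231835 / 9216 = -3931.41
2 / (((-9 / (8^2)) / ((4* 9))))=-512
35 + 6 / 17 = 601 / 17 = 35.35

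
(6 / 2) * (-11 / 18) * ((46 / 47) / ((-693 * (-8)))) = -23 / 71064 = -0.00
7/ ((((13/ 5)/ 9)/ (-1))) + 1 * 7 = -224/ 13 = -17.23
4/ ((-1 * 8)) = -1/ 2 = -0.50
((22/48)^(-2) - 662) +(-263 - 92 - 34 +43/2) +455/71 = -1018.33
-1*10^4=-10000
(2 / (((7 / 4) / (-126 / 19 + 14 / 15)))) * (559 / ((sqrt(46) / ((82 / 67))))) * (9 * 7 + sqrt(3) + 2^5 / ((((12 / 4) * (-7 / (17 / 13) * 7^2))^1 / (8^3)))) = -1846209876544 * sqrt(46) / 451921365- 42537664 * sqrt(138) / 439185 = -28845.28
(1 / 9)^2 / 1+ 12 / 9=109 / 81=1.35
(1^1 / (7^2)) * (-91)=-13 / 7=-1.86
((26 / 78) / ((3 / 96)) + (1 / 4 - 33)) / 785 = -53 / 1884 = -0.03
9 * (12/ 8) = 27/ 2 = 13.50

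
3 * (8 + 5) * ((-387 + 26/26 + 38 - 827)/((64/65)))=-2978625/64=-46541.02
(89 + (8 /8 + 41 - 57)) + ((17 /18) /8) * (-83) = 9245 /144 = 64.20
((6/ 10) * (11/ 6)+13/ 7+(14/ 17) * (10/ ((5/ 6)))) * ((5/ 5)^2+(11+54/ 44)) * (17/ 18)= 44911/ 280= 160.40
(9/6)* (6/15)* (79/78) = 79/130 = 0.61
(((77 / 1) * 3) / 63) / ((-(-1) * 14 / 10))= 55 / 21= 2.62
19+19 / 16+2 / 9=2939 / 144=20.41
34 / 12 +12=89 / 6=14.83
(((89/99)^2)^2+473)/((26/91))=159246267299/96059601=1657.79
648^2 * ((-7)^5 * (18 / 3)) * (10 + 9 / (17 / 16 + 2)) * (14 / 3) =-2556768582144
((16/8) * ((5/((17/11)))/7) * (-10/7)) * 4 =-4400/833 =-5.28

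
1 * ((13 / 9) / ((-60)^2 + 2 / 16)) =104 / 259209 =0.00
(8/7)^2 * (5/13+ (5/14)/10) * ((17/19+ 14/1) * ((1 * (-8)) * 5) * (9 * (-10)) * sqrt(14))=2494022400 * sqrt(14)/84721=110147.16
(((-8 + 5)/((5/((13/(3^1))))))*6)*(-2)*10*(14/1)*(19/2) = 41496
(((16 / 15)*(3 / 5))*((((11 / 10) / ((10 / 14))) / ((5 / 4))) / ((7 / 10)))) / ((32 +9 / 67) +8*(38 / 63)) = 2971584 / 97504375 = 0.03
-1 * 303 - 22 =-325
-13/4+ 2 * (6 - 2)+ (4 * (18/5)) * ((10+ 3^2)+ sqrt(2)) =72 * sqrt(2)/5+ 5567/20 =298.71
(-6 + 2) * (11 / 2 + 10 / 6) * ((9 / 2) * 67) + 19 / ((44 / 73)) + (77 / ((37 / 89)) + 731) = -12527885 / 1628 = -7695.26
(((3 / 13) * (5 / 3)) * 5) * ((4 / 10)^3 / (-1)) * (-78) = 48 / 5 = 9.60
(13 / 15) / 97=13 / 1455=0.01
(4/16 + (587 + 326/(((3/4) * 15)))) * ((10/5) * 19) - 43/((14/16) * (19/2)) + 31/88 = 12330545203/526680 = 23411.83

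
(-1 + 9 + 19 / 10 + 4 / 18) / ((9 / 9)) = 911 / 90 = 10.12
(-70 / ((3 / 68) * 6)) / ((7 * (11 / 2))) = -680 / 99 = -6.87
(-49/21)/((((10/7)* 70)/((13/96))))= -91/28800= -0.00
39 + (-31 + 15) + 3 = 26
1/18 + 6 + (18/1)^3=105085/18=5838.06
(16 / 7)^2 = 256 / 49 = 5.22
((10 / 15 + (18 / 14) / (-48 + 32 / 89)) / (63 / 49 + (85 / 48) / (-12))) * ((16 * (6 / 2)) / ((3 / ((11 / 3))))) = 40097728 / 1216085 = 32.97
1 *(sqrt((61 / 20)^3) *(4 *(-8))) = -244 *sqrt(305) / 25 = -170.45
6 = 6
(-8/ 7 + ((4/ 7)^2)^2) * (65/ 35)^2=-420472/ 117649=-3.57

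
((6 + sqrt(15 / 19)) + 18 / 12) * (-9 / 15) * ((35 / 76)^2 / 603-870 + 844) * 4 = 90554903 * sqrt(285) / 27573180 + 90554903 / 193496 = 523.44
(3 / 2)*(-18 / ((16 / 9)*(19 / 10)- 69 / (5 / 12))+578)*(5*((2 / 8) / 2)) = 1266063 / 2336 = 541.98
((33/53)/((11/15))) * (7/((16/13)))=4095/848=4.83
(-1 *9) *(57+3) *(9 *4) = -19440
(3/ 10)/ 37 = 3/ 370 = 0.01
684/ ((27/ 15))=380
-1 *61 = -61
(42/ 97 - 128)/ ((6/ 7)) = -43309/ 291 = -148.83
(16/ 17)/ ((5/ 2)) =0.38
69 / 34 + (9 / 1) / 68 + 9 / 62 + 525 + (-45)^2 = 5380263 / 2108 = 2552.31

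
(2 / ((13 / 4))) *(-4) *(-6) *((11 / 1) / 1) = 2112 / 13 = 162.46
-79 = -79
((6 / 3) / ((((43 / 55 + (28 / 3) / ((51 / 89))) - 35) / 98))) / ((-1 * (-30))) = -27489 / 75443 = -0.36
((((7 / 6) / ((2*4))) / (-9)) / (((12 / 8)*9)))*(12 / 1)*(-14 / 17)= 49 / 4131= 0.01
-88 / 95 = -0.93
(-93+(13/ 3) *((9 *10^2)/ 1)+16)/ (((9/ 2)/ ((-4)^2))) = 122336/ 9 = 13592.89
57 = 57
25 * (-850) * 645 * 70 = -959437500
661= 661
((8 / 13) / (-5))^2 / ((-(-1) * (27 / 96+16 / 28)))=14336 / 806975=0.02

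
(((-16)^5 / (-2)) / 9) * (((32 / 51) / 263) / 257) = 16777216 / 31024269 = 0.54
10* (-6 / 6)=-10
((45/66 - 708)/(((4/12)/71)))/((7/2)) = -473499/11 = -43045.36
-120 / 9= -40 / 3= -13.33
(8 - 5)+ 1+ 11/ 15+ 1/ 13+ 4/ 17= 16726/ 3315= 5.05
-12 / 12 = -1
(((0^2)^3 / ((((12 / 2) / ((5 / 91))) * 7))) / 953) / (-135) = 0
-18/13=-1.38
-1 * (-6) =6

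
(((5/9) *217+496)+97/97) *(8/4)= 11116/9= 1235.11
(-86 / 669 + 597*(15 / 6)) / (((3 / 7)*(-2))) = -13977551 / 8028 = -1741.10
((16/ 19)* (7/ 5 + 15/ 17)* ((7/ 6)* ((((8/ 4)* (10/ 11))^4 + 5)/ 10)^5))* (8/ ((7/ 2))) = 57092588392027448372299992/ 1086491241816084414859615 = 52.55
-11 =-11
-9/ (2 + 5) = -9/ 7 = -1.29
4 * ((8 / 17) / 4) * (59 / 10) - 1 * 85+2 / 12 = -41849 / 510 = -82.06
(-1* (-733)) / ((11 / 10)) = 7330 / 11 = 666.36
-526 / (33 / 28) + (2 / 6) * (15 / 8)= -117659 / 264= -445.68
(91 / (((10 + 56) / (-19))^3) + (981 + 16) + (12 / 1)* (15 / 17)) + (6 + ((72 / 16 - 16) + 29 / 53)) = 259154178983 / 259033896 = 1000.46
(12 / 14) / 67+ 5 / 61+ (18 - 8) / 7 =43581 / 28609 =1.52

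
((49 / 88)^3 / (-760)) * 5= -117649 / 103583744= -0.00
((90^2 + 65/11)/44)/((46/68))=1515805/5566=272.33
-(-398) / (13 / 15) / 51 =1990 / 221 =9.00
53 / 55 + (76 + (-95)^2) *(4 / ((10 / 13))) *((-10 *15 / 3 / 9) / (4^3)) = -4107.13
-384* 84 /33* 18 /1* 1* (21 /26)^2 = -21337344 /1859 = -11477.86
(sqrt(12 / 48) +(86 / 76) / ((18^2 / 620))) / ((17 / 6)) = 8204 / 8721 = 0.94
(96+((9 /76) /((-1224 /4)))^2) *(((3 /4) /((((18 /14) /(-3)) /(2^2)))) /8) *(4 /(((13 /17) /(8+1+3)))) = -13460944917 /2552992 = -5272.62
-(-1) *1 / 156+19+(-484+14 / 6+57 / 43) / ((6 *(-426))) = 19.19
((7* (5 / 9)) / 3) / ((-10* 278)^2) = 7 / 41733360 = 0.00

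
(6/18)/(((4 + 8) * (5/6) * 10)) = 1/300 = 0.00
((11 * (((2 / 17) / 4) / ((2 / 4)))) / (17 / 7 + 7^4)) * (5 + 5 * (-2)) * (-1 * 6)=385 / 47668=0.01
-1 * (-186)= 186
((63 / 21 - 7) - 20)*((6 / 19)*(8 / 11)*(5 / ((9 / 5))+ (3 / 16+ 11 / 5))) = -28.47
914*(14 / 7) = 1828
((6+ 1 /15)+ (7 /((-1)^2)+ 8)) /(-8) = -79 /30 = -2.63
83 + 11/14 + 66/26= 15711/182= 86.32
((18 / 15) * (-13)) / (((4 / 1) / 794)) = -15483 / 5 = -3096.60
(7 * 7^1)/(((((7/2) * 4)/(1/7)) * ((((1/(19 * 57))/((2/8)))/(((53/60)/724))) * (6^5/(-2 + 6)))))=19133/225192960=0.00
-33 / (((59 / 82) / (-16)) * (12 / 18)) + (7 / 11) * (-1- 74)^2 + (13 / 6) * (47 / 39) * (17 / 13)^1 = 4683.71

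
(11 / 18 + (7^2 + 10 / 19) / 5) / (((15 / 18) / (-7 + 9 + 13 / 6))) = 17983 / 342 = 52.58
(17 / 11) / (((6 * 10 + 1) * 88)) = 17 / 59048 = 0.00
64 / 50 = 32 / 25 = 1.28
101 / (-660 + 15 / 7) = -707 / 4605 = -0.15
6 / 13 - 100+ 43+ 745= 688.46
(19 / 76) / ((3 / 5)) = 5 / 12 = 0.42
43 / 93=0.46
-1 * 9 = -9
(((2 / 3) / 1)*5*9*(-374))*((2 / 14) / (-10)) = 1122 / 7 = 160.29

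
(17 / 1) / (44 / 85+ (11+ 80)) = 1445 / 7779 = 0.19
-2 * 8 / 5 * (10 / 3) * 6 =-64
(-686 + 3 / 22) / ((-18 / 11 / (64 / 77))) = 241424 / 693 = 348.38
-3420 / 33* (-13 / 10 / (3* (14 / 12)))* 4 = 153.97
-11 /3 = -3.67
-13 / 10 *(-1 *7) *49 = 445.90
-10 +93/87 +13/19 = -4544/551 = -8.25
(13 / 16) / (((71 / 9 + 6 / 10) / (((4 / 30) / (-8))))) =-39 / 24448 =-0.00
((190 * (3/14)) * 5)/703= 75/259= 0.29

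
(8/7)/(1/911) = 7288/7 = 1041.14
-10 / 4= -5 / 2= -2.50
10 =10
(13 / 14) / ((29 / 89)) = 1157 / 406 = 2.85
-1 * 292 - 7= -299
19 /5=3.80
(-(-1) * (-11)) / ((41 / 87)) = -957 / 41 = -23.34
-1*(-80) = 80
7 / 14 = 1 / 2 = 0.50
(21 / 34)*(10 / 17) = 105 / 289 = 0.36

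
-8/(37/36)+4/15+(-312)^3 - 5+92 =-16856042927/555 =-30371248.52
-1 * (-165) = 165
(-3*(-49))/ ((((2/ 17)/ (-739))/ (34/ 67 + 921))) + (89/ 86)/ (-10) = -49028974493393/ 57620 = -850902021.75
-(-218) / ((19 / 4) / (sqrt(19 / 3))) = 872 * sqrt(57) / 57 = 115.50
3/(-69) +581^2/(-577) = -7764480/13271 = -585.07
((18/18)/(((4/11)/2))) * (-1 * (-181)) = 1991/2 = 995.50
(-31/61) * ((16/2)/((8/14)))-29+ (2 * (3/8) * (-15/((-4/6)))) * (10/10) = -9389/488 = -19.24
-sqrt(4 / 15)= -2*sqrt(15) / 15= -0.52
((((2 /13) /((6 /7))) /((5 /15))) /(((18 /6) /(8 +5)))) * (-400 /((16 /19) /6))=-6650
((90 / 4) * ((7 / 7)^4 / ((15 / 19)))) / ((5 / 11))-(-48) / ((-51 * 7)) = 74453 / 1190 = 62.57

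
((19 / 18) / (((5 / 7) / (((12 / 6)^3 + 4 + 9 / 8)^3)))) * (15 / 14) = 7331625 / 2048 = 3579.90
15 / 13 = 1.15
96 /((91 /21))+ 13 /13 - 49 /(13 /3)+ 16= 27.85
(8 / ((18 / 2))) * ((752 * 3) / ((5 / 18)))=36096 / 5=7219.20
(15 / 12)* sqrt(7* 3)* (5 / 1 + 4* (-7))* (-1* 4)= 115* sqrt(21)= 527.00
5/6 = 0.83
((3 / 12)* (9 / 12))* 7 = 21 / 16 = 1.31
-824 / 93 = -8.86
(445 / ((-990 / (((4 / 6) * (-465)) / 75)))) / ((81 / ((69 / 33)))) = 63457 / 1323135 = 0.05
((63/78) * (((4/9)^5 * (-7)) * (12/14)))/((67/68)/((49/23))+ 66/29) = -692629504/22568613093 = -0.03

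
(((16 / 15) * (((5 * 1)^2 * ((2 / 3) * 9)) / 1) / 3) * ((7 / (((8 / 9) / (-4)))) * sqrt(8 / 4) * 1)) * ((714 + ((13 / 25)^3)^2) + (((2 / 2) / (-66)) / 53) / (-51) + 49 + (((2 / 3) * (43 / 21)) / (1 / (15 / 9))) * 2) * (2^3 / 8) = -1823653.38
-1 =-1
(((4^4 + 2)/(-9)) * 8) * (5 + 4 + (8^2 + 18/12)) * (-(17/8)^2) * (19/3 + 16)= 124058741/72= 1723038.07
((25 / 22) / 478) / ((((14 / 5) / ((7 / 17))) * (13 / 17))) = 125 / 273416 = 0.00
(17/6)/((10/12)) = 3.40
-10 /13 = -0.77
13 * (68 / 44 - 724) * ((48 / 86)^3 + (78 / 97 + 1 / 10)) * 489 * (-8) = 16800002315110404 / 424169845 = 39606781.37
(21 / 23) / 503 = 21 / 11569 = 0.00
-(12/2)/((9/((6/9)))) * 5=-20/9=-2.22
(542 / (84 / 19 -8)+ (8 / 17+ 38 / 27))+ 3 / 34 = -68609 / 459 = -149.47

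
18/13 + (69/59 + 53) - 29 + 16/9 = 195575/6903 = 28.33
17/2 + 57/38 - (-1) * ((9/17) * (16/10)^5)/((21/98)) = 1907506/53125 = 35.91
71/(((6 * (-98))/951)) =-22507/196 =-114.83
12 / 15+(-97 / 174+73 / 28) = 34709 / 12180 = 2.85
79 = 79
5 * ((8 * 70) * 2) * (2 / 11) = 11200 / 11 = 1018.18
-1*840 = -840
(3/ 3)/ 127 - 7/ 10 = -879/ 1270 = -0.69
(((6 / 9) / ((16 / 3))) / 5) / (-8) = -1 / 320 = -0.00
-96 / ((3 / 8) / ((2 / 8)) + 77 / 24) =-2304 / 113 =-20.39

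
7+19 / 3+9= 67 / 3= 22.33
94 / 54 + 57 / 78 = 1735 / 702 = 2.47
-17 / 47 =-0.36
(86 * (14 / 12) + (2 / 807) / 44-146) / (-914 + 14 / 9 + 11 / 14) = 17026065 / 339897371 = 0.05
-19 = -19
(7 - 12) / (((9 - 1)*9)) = -5 / 72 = -0.07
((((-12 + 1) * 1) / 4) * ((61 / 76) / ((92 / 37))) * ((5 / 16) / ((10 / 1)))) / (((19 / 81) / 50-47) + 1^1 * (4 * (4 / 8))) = 50274675 / 81546185728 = 0.00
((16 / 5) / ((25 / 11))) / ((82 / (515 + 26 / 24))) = 8.86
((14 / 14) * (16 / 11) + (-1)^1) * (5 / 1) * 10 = 250 / 11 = 22.73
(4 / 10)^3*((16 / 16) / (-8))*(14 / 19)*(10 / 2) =-14 / 475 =-0.03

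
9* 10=90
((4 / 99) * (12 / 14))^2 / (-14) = -32 / 373527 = -0.00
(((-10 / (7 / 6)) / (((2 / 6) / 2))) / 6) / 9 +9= 169 / 21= 8.05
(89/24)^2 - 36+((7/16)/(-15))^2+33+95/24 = 847349/57600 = 14.71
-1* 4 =-4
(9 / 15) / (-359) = -0.00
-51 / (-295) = 51 / 295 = 0.17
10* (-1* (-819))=8190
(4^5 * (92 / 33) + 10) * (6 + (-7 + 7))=189076 / 11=17188.73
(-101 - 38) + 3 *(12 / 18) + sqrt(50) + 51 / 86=-129.34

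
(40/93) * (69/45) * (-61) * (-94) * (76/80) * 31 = 5011516/45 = 111367.02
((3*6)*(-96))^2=2985984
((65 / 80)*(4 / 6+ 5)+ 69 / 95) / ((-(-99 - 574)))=24307 / 3068880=0.01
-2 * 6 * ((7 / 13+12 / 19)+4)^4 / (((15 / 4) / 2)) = -85096866286112 / 18610490405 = -4572.52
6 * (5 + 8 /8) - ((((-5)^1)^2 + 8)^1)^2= -1053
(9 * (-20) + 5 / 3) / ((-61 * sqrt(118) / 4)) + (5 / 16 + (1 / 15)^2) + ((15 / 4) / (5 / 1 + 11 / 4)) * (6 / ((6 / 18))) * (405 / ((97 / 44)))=1070 * sqrt(118) / 10797 + 17324470987 / 10825200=1601.46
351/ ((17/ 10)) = 3510/ 17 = 206.47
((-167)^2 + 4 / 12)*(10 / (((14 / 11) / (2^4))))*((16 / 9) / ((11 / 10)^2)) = 5151276.58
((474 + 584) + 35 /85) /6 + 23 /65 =1171891 /6630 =176.76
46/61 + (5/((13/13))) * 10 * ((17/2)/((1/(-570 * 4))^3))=-307272225599954/61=-5037249599999.25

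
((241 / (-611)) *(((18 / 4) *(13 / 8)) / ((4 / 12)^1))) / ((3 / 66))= -71577 / 376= -190.36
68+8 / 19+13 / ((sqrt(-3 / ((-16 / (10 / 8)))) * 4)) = 26 * sqrt(15) / 15+1300 / 19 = 75.13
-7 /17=-0.41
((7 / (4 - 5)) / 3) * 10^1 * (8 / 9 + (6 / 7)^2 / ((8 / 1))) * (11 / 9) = -27.97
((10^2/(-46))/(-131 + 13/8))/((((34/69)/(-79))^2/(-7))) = -873740/289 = -3023.32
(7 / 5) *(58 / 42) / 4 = 29 / 60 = 0.48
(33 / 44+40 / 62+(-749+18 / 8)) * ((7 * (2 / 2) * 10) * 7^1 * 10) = -3652238.71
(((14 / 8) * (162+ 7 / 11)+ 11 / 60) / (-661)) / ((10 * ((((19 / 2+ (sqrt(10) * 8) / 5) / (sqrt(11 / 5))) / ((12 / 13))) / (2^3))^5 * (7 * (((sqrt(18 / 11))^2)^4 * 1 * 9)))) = -13326642581470843825553408 * sqrt(55) / 22631139314123877786446350335+ 104801885971797388256346112 * sqrt(22) / 113155696570619388932231751675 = -0.00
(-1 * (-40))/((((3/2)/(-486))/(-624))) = 8087040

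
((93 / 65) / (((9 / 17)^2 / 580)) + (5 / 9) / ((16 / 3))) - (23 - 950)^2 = -4809363175 / 5616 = -856368.09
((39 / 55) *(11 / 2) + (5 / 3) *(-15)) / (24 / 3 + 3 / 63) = -4431 / 1690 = -2.62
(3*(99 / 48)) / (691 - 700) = -11 / 16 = -0.69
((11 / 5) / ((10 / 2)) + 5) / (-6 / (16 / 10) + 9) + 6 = 7.04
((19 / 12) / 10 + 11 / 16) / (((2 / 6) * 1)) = 2.54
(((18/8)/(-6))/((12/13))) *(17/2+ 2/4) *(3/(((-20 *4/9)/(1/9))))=351/2560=0.14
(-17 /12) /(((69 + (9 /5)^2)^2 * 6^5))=-10625 /304349778432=-0.00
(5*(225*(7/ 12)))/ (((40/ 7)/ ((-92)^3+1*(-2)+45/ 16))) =-45786806625/ 512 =-89427356.69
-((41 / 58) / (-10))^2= -1681 / 336400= -0.00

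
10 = 10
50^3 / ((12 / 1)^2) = 15625 / 18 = 868.06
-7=-7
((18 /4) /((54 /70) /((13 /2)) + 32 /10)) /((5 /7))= 5733 /3020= 1.90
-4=-4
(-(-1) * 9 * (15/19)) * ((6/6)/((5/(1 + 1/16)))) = 459/304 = 1.51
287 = 287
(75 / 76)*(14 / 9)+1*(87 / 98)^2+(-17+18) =1819211 / 547428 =3.32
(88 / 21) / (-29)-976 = -594472 / 609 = -976.14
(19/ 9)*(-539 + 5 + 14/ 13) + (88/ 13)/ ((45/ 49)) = -50296/ 45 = -1117.69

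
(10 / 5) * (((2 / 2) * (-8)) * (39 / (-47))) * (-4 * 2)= -4992 / 47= -106.21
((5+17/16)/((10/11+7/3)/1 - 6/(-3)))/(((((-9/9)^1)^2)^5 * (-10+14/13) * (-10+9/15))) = 208065/15091136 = 0.01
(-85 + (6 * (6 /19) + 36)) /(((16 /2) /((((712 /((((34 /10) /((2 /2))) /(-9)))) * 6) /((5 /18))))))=77424660 /323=239704.83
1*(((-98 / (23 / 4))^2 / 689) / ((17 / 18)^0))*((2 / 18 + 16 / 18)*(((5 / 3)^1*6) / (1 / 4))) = 6146560 / 364481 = 16.86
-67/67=-1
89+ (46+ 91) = 226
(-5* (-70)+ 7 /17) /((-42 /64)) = -27232 /51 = -533.96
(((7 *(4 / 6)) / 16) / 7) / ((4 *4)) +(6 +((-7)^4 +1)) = 924673 / 384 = 2408.00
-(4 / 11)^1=-4 / 11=-0.36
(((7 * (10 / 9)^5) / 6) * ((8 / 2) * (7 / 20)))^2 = 240100000000 / 31381059609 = 7.65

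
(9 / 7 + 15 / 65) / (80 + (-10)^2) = 23 / 2730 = 0.01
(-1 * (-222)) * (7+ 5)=2664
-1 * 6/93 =-2/31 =-0.06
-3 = -3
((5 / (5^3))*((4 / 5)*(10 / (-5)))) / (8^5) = -1 / 512000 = -0.00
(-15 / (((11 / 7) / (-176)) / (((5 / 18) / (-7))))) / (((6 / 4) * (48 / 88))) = -2200 / 27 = -81.48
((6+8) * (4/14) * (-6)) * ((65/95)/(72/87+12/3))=-2262/665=-3.40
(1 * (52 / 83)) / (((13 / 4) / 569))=9104 / 83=109.69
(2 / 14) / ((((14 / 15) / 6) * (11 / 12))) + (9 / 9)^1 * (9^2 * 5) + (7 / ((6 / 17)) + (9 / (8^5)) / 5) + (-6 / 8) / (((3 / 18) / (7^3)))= -296102119207 / 264929280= -1117.66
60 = 60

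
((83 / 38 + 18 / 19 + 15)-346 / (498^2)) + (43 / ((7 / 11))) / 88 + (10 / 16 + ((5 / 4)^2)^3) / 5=19.79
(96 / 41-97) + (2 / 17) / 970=-31998804 / 338045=-94.66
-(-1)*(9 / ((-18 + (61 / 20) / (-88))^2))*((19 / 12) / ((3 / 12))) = 176563200 / 1007491081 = 0.18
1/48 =0.02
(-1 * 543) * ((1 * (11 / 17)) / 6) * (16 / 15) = -62.46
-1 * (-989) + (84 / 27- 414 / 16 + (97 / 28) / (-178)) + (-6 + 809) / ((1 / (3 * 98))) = 5316517403 / 22428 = 237048.22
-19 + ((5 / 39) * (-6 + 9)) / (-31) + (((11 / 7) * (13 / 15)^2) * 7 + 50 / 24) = -3143467 / 362700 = -8.67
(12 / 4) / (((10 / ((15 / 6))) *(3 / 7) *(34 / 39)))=273 / 136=2.01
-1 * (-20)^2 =-400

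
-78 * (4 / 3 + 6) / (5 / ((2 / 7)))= -1144 / 35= -32.69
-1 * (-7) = 7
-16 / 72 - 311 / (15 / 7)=-6541 / 45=-145.36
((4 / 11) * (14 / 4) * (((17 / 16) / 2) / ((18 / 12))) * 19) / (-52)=-2261 / 13728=-0.16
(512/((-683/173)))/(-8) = 11072/683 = 16.21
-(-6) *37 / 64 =111 / 32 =3.47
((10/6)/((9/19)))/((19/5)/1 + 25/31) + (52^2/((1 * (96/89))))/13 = 1866083/9639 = 193.60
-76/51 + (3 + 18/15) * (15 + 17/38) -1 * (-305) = 3569687/9690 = 368.39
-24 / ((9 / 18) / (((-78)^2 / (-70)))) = 4171.89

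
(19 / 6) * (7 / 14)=19 / 12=1.58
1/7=0.14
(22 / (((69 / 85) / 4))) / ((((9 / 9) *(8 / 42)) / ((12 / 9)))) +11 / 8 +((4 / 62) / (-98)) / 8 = 159357893 / 209622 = 760.22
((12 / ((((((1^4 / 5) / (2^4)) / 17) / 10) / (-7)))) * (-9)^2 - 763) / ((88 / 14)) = -647746141 / 44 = -14721503.20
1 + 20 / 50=7 / 5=1.40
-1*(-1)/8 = 1/8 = 0.12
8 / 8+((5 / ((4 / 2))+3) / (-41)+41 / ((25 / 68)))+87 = 408741 / 2050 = 199.39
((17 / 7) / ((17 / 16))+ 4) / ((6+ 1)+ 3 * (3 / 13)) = 143 / 175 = 0.82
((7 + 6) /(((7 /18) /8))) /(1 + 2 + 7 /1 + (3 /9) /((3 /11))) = 16848 /707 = 23.83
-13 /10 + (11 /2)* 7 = 186 /5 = 37.20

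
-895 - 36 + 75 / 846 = -262517 / 282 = -930.91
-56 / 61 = -0.92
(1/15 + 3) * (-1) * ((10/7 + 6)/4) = -598/105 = -5.70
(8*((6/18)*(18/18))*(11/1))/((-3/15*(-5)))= 88/3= 29.33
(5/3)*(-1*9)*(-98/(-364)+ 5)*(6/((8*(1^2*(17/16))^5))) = -808058880/18458141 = -43.78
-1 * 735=-735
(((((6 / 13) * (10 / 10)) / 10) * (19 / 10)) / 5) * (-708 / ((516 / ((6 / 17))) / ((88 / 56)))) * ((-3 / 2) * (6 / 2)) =998811 / 16630250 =0.06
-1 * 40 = -40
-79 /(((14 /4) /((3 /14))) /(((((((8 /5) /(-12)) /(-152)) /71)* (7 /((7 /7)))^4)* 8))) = -7742 /6745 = -1.15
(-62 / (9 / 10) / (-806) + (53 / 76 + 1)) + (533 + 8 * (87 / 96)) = 1204939 / 2223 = 542.03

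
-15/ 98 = -0.15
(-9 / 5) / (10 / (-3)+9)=-27 / 85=-0.32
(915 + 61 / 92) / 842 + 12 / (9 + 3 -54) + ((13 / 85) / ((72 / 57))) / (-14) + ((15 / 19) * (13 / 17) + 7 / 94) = 1.47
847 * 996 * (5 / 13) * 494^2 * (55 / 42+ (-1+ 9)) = 737141336360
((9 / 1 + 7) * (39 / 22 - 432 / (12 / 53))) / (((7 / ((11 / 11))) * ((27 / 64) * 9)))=-1022464 / 891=-1147.55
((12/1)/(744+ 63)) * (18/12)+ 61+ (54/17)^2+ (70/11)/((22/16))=712463979/9406661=75.74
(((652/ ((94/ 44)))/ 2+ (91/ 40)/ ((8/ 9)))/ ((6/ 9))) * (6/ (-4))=-21001797/ 60160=-349.10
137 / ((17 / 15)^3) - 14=80.11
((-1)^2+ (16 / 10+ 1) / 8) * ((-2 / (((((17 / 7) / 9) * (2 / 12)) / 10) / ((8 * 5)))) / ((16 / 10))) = -250425 / 17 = -14730.88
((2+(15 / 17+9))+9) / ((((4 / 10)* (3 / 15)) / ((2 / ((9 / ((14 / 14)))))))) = 8875 / 153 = 58.01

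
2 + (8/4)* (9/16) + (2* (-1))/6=2.79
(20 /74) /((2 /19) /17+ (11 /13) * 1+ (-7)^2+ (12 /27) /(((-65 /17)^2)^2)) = 259458834375 /47860132984567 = 0.01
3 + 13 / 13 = 4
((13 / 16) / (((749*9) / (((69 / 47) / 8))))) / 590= 0.00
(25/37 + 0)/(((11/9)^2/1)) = 2025/4477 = 0.45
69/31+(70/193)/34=227474/101711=2.24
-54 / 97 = -0.56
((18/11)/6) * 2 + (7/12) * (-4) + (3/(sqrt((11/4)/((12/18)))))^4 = 1079/363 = 2.97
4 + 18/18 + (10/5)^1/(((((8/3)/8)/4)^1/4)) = 101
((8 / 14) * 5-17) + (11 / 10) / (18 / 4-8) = -506 / 35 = -14.46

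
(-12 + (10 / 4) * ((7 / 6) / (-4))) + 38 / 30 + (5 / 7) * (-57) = -52.18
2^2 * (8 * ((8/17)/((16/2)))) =32/17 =1.88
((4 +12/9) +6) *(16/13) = 544/39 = 13.95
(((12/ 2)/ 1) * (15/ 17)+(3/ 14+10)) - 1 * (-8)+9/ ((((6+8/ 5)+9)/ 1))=475095/ 19754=24.05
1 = 1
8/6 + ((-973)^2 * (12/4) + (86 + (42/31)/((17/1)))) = 4490473847/1581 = 2840274.41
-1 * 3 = -3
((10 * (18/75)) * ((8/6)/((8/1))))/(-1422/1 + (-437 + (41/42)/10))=-168/780739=-0.00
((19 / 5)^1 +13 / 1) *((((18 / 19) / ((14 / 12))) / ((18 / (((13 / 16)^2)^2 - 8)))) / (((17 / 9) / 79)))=-3172157073 / 13230080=-239.77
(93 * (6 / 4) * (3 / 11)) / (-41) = -837 / 902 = -0.93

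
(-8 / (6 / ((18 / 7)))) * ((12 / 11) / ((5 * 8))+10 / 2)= -948 / 55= -17.24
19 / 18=1.06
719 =719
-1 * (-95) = 95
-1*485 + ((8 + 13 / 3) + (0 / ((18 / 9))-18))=-1472 / 3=-490.67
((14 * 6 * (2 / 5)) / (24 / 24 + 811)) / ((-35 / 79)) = -474 / 5075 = -0.09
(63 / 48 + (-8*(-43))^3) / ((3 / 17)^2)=188231874485 / 144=1307165795.03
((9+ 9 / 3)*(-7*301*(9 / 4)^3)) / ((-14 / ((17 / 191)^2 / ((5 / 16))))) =190244943 / 364810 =521.49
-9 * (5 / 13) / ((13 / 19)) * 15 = -12825 / 169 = -75.89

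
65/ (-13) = -5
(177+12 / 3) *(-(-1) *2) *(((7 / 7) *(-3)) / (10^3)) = -543 / 500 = -1.09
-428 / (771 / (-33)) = 4708 / 257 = 18.32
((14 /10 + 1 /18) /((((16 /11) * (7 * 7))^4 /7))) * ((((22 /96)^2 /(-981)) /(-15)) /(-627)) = -0.00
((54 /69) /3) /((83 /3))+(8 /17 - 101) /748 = -3033593 /24274844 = -0.12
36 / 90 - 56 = -278 / 5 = -55.60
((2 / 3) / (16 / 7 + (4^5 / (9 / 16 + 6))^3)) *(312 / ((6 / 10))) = 25081875 / 274878072319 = 0.00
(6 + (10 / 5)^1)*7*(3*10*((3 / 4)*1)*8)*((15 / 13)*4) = 604800 / 13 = 46523.08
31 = 31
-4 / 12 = -1 / 3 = -0.33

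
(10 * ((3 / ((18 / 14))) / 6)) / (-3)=-35 / 27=-1.30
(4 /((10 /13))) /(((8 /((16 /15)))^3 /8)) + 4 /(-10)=-5086 /16875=-0.30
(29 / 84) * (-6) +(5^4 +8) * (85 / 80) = 75095 / 112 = 670.49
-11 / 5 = -2.20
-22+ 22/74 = -21.70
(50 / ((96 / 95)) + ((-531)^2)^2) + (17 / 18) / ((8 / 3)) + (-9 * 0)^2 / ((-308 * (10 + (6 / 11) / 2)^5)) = 477012033425 / 6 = 79502005570.83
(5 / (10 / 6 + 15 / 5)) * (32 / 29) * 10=2400 / 203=11.82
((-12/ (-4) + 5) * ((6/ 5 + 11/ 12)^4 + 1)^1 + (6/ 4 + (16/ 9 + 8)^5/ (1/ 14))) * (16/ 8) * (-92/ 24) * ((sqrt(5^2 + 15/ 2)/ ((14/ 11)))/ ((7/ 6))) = -373896108643702117 * sqrt(130)/ 115736040000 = -36834434.17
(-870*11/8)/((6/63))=-100485/8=-12560.62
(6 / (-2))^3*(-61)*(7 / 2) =11529 / 2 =5764.50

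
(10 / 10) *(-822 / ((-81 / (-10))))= -2740 / 27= -101.48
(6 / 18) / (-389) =-1 / 1167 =-0.00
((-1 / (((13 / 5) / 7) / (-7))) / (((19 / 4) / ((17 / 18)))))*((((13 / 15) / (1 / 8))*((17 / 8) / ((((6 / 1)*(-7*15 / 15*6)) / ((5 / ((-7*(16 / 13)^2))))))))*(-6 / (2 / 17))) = -5.27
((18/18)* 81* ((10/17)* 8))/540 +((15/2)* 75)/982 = 42693/33388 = 1.28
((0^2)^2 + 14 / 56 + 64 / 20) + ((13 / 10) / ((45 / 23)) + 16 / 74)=144211 / 33300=4.33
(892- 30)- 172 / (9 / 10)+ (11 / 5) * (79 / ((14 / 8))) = 242614 / 315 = 770.20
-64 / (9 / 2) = -128 / 9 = -14.22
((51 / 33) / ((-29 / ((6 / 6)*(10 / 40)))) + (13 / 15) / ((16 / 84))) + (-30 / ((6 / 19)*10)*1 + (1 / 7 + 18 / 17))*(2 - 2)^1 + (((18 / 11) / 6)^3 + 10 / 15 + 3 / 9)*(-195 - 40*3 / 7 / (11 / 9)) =-443121234 / 2122945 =-208.73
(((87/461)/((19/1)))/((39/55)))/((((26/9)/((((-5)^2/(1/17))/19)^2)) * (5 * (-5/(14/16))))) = -0.08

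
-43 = -43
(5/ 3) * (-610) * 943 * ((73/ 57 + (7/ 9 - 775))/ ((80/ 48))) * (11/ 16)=418164311345/ 1368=305675666.19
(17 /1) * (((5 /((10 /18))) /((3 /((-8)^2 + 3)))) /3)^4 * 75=25692679275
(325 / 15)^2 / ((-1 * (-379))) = 4225 / 3411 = 1.24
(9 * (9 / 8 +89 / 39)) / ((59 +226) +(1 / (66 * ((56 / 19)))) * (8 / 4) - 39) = 736659 / 5910151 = 0.12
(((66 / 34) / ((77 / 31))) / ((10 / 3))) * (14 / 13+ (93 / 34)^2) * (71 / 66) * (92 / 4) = 19533542649 / 393433040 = 49.65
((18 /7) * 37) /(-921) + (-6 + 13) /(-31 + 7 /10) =-217696 /651147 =-0.33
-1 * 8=-8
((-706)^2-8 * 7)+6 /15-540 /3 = 2491002 /5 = 498200.40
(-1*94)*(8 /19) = -752 /19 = -39.58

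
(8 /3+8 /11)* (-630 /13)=-164.48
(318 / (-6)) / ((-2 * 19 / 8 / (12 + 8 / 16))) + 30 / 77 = 204620 / 1463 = 139.86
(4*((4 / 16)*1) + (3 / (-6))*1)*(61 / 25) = 61 / 50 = 1.22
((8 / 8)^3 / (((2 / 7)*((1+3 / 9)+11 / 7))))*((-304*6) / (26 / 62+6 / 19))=-78963696 / 26413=-2989.58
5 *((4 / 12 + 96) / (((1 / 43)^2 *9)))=2671805 / 27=98955.74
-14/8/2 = -7/8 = -0.88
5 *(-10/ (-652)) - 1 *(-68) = 22193/ 326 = 68.08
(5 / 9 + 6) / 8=59 / 72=0.82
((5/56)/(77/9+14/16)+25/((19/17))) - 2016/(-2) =93050336/90307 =1030.38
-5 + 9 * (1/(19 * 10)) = -4.95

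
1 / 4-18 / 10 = -1.55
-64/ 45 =-1.42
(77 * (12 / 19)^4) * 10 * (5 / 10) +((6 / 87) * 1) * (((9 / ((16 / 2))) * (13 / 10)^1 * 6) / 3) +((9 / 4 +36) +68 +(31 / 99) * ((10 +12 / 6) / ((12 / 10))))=639208943009 / 3741515910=170.84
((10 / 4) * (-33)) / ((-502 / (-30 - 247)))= -45705 / 1004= -45.52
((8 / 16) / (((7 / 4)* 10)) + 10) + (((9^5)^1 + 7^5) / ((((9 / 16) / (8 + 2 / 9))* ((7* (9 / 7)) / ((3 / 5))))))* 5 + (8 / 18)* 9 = 3143591953 / 8505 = 369616.93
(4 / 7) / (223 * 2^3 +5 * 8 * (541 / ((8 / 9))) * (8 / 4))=2 / 176659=0.00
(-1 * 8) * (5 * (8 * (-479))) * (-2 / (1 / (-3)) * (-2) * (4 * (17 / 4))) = -31269120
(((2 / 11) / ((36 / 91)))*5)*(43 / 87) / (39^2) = 1505 / 2015442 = 0.00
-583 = -583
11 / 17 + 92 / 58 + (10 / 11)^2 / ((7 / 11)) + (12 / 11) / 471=21063893 / 5959877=3.53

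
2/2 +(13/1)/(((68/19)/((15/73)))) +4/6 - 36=-33.59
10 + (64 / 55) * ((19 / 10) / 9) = 25358 / 2475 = 10.25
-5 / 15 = -1 / 3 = -0.33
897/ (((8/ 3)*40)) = 2691/ 320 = 8.41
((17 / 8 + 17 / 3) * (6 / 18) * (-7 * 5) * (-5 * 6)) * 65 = 2127125 / 12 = 177260.42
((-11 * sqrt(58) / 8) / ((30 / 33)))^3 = -51375269 * sqrt(58) / 256000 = -1528.37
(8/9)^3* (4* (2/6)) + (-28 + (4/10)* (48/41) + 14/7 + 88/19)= -170057962/8518365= -19.96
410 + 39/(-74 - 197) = 111071/271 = 409.86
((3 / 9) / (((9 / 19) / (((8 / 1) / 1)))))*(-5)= -760 / 27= -28.15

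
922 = 922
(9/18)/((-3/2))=-1/3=-0.33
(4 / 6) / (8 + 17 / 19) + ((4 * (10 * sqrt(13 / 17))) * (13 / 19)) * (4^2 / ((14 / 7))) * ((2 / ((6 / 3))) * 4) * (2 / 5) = 38 / 507 + 6656 * sqrt(221) / 323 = 306.42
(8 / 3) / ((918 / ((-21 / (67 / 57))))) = -532 / 10251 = -0.05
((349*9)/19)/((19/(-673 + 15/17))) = -35889066/6137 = -5847.98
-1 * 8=-8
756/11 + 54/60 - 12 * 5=1059/110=9.63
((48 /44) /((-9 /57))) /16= -19 /44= -0.43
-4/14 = -2/7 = -0.29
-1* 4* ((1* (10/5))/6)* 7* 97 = -2716/3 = -905.33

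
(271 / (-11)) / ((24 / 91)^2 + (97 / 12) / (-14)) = 53859624 / 1110197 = 48.51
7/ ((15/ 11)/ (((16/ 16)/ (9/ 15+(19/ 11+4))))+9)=847/ 2133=0.40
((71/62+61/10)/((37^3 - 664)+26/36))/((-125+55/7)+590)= 10107/32975006125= 0.00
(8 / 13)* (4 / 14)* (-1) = -16 / 91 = -0.18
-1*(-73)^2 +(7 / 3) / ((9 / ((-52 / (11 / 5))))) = -1584533 / 297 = -5335.13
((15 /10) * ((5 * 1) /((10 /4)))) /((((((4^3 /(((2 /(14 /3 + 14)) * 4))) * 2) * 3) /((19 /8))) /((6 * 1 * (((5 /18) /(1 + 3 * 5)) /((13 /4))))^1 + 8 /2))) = 11951 /372736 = 0.03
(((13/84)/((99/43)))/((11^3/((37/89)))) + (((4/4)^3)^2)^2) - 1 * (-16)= 16746806431/985105044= 17.00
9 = 9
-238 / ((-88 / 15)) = 1785 / 44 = 40.57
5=5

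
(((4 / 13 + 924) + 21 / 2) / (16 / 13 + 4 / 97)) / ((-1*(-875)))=471517 / 561400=0.84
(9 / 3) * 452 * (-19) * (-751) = 19348764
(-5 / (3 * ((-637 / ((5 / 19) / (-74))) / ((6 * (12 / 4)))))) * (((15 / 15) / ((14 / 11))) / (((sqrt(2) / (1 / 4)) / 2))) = -825 * sqrt(2) / 25077416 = -0.00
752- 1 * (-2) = 754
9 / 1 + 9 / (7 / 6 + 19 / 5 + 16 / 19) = 34929 / 3311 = 10.55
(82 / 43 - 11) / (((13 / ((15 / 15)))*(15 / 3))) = -391 / 2795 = -0.14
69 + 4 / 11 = 763 / 11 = 69.36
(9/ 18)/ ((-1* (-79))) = 1/ 158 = 0.01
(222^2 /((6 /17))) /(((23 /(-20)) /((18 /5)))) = -10053936 /23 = -437127.65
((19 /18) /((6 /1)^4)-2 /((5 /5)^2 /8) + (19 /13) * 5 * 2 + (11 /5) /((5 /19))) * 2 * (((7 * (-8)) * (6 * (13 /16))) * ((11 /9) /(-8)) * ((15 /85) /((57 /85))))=4072587827 /26593920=153.14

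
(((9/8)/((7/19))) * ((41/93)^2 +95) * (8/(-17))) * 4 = -62573536/114359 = -547.17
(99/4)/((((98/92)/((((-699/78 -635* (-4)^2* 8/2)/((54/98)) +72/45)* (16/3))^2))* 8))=7538708296576044148/16769025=449561515745.61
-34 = -34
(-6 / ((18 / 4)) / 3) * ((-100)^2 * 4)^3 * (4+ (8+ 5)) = -483555555555555.56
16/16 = 1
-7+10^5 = 99993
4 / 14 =2 / 7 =0.29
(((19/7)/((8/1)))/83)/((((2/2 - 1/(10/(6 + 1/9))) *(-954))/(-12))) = 57/431102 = 0.00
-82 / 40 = -41 / 20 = -2.05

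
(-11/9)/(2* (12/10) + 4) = -55/288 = -0.19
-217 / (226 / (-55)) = 11935 / 226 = 52.81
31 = 31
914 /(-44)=-457 /22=-20.77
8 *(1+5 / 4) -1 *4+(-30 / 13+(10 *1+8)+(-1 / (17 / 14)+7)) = 7927 / 221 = 35.87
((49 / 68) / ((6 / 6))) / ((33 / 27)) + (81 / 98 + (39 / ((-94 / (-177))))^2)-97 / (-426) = 23257627083230 / 4311347271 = 5394.51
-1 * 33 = -33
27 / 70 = 0.39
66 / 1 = 66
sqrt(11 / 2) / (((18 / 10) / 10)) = 25 * sqrt(22) / 9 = 13.03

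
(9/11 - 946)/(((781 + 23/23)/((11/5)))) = -2.66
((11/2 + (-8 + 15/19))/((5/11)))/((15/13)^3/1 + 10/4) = -0.93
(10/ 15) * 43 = 86/ 3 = 28.67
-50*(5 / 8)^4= -15625 / 2048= -7.63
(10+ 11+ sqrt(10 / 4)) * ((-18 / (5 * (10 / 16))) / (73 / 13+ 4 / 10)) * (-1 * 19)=17784 * sqrt(10) / 1955+ 746928 / 1955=410.83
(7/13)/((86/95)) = 665/1118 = 0.59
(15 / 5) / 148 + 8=1187 / 148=8.02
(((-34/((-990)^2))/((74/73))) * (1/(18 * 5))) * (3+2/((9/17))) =-75701/29373597000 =-0.00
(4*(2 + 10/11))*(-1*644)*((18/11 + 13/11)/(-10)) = 1277696/605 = 2111.89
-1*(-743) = 743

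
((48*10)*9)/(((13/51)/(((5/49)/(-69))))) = -367200/14651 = -25.06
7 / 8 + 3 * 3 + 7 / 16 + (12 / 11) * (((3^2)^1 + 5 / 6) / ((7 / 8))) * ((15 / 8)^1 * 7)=30135 / 176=171.22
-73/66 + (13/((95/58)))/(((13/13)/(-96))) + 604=-997199/6270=-159.04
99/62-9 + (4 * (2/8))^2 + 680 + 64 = 45731/62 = 737.60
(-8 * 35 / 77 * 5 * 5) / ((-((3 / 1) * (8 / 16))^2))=4000 / 99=40.40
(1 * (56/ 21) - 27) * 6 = -146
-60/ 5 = -12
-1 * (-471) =471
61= 61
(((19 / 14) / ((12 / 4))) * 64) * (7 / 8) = 76 / 3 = 25.33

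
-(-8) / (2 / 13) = 52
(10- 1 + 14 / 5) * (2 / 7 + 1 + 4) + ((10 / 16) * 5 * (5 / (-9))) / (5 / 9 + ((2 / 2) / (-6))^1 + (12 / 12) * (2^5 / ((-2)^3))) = 114391 / 1820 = 62.85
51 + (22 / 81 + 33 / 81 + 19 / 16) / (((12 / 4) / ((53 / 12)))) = 2507663 / 46656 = 53.75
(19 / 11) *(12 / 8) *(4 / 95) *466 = 2796 / 55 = 50.84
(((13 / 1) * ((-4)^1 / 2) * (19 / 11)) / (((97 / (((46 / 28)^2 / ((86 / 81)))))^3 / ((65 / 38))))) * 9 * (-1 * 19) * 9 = 102309839066966852295 / 48080774605850280448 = 2.13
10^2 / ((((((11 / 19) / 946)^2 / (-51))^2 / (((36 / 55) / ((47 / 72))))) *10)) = 96119953900807578624 / 517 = 185918672922258372.58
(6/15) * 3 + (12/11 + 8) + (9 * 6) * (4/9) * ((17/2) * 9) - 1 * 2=101436/55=1844.29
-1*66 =-66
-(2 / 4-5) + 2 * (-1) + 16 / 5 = 57 / 10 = 5.70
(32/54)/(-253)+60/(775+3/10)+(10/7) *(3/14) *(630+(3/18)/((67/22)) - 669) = -2059835026804/173870119269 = -11.85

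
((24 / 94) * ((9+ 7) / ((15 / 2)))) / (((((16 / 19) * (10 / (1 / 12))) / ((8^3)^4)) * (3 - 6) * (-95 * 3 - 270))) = 1305670057984 / 5869125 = 222464.18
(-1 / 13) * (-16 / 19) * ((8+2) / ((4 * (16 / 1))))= 5 / 494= 0.01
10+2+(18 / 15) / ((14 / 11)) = 453 / 35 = 12.94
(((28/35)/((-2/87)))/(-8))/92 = 87/1840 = 0.05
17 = 17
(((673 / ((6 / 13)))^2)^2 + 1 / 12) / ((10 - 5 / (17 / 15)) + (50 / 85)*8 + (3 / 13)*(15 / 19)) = 24602517010800367691 / 57011040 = 431539523060.80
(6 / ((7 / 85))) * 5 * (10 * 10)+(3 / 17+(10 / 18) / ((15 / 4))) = 117046043 / 3213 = 36428.90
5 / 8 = 0.62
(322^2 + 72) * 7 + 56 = 726348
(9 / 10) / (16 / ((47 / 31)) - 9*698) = -423 / 2947580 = -0.00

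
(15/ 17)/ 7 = 15/ 119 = 0.13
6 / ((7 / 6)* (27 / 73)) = 292 / 21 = 13.90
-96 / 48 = -2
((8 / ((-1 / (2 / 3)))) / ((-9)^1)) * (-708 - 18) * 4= -15488 / 9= -1720.89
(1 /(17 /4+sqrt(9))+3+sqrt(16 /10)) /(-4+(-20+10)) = -13 /58 - sqrt(10) /35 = -0.31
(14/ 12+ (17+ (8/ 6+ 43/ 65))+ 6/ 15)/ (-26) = -2673/ 3380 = -0.79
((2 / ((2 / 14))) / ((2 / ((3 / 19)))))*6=126 / 19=6.63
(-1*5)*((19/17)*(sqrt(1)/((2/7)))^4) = -228095/272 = -838.58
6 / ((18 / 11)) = 11 / 3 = 3.67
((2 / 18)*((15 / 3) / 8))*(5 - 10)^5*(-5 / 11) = 78125 / 792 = 98.64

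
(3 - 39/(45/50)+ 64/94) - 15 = -7706/141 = -54.65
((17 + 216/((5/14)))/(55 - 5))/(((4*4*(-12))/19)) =-1.23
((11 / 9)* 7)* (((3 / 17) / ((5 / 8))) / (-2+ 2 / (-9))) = -462 / 425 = -1.09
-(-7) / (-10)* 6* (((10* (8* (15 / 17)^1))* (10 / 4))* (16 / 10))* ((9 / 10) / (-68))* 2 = 9072 / 289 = 31.39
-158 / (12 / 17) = -223.83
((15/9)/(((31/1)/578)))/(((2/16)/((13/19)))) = 300560/1767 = 170.10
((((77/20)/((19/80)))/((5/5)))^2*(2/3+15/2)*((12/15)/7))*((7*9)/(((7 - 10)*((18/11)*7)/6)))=-14609056/5415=-2697.89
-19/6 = -3.17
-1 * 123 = -123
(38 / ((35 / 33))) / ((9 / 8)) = 3344 / 105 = 31.85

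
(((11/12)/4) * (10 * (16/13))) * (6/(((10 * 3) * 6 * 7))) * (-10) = -110/819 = -0.13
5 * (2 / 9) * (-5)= -50 / 9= -5.56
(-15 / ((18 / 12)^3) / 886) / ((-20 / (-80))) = -80 / 3987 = -0.02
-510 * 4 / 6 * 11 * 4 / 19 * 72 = -1077120 / 19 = -56690.53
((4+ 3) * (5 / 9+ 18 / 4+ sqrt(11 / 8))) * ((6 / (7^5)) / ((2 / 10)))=15 * sqrt(22) / 4802+ 65 / 1029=0.08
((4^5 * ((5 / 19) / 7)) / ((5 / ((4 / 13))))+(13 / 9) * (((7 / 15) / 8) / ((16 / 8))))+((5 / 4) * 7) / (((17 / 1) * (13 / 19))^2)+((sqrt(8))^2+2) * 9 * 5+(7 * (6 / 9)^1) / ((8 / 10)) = 6430554963643 / 14031042480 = 458.31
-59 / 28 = -2.11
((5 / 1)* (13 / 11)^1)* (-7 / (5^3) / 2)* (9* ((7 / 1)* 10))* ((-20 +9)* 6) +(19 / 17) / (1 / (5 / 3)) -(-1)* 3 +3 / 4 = 7022917 / 1020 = 6885.21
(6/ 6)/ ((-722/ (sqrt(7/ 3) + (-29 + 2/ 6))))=43/ 1083 - sqrt(21)/ 2166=0.04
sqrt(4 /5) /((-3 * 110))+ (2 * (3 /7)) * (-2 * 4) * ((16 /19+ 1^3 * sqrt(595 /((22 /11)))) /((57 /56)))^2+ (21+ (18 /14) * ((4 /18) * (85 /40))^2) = -256481559071 /131363568- 114688 * sqrt(1190) /20577- sqrt(5) /825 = -2144.73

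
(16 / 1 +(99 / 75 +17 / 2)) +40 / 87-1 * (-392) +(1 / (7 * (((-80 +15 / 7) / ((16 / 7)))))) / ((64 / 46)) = 694140733 / 1659525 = 418.28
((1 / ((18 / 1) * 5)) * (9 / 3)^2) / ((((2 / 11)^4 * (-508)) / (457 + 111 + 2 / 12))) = -49911169 / 487680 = -102.34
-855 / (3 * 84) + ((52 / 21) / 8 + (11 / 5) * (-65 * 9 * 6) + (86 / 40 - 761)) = -127259 / 15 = -8483.93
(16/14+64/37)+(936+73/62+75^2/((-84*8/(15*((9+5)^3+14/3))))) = -344177.14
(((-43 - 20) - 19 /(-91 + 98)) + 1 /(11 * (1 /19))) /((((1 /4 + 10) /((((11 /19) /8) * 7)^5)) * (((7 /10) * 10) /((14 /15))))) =-173199033007 /6237392424960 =-0.03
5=5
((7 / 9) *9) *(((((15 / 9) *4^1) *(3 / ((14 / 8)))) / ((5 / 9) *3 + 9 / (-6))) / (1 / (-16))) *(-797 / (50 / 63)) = 38562048 / 5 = 7712409.60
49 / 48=1.02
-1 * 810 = -810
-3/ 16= -0.19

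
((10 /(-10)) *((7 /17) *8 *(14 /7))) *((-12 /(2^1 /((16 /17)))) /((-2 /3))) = -16128 /289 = -55.81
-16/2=-8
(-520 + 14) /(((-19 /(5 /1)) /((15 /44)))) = 1725 /38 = 45.39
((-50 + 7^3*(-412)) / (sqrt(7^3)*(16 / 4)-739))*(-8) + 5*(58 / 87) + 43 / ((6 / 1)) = -553386097 / 360422-10555328*sqrt(7) / 180211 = -1690.35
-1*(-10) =10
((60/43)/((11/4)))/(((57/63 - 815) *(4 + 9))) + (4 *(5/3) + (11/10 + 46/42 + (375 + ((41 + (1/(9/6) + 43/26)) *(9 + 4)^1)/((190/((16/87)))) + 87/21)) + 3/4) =3551529009387077/9122863129380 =389.30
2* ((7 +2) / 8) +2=4.25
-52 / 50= -26 / 25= -1.04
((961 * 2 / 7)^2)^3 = 50410418162467184704 / 117649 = 428481484436477.87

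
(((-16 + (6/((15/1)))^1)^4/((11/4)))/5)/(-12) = -12338352/34375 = -358.93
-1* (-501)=501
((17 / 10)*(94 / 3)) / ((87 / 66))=17578 / 435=40.41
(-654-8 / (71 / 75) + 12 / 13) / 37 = -610590 / 34151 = -17.88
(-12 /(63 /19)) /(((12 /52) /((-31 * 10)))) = 306280 /63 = 4861.59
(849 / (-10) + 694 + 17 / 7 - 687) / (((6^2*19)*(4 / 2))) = -587 / 10640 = -0.06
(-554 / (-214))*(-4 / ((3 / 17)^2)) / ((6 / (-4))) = 640424 / 2889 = 221.68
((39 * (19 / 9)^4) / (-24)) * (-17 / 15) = 28800941 / 787320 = 36.58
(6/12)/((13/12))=6/13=0.46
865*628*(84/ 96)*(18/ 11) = 8555715/ 11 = 777792.27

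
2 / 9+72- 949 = -7891 / 9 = -876.78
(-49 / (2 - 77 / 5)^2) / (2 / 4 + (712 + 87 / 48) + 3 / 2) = -19600 / 51412517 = -0.00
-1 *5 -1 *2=-7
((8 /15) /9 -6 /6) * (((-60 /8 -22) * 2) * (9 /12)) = 7493 /180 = 41.63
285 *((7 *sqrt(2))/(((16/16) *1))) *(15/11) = 29925 *sqrt(2)/11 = 3847.30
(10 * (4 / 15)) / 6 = 4 / 9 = 0.44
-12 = -12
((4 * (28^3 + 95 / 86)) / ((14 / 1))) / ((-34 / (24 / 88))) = -5663901 / 112574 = -50.31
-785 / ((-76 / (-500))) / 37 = -98125 / 703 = -139.58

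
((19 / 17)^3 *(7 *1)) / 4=48013 / 19652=2.44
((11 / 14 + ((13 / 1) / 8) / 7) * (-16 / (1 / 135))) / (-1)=15390 / 7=2198.57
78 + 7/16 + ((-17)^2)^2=1337591/16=83599.44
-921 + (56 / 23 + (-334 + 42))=-1210.57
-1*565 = -565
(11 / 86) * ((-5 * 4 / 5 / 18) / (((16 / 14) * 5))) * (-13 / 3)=1001 / 46440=0.02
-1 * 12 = -12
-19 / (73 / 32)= -608 / 73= -8.33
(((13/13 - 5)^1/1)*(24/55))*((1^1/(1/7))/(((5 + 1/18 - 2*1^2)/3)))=-36288/3025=-12.00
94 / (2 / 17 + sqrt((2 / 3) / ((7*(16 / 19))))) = -536928 / 4819 + 54332*sqrt(798) / 4819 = 207.07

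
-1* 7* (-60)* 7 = 2940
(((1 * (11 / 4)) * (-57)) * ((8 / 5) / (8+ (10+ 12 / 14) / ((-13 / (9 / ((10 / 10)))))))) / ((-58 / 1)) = 5187 / 580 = 8.94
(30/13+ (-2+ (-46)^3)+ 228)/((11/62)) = -78268800/143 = -547334.27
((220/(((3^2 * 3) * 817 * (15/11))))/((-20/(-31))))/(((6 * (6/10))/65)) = 243815/1191186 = 0.20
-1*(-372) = 372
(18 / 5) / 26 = 9 / 65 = 0.14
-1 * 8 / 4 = -2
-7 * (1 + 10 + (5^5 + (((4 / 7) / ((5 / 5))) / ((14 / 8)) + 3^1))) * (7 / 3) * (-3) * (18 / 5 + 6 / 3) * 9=38764404 / 5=7752880.80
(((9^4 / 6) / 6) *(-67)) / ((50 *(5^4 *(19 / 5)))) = -48843 / 475000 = -0.10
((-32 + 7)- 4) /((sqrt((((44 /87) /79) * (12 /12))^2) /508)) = -25313259 /11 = -2301205.36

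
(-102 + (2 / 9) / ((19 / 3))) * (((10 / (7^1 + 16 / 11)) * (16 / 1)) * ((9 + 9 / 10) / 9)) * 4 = -45008128 / 5301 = -8490.50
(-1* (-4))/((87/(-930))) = -1240/29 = -42.76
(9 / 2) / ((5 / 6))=27 / 5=5.40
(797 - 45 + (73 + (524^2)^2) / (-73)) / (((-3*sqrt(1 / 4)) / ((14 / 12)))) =175914491557 / 219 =803262518.53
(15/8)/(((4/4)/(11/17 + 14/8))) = 2445/544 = 4.49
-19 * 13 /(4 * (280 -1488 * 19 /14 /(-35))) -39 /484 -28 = -1131787291 /40044224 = -28.26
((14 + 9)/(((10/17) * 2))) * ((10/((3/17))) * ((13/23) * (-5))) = -18785/6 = -3130.83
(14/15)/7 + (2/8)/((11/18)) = 179/330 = 0.54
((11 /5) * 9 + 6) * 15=387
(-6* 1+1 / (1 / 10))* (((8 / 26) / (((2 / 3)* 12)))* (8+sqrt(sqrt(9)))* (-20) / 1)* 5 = -1600 / 13 -200* sqrt(3) / 13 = -149.72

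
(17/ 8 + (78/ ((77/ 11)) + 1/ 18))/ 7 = 1.90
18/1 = 18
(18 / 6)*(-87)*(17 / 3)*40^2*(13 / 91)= -338057.14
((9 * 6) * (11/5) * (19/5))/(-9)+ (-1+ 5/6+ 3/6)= -3737/75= -49.83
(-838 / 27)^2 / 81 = 702244 / 59049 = 11.89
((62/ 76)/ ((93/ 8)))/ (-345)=-0.00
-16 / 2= -8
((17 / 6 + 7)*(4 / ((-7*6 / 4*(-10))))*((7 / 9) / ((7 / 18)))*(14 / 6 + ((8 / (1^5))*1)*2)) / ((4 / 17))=11033 / 189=58.38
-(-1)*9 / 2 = 9 / 2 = 4.50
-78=-78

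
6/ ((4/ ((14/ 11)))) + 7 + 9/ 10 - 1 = 969/ 110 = 8.81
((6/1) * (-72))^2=186624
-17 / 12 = -1.42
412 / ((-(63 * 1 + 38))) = -412 / 101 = -4.08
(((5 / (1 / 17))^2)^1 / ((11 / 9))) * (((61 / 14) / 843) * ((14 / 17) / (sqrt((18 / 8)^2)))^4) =0.55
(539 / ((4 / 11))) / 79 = 18.76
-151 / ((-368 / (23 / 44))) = 151 / 704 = 0.21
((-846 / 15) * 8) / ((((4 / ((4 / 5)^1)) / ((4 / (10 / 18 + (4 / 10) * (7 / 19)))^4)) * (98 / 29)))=-179007617802700800 / 6392841957649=-28001.26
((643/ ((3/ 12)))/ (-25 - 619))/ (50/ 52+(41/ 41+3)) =-16718/ 20769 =-0.80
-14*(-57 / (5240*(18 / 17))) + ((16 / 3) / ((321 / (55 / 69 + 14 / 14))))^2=3348217918823 / 23135667959160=0.14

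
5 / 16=0.31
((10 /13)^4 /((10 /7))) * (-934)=-6538000 /28561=-228.91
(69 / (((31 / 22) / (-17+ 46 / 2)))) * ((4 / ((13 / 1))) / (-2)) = -18216 / 403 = -45.20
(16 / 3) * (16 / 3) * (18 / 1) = 512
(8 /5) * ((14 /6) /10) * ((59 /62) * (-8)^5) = -27066368 /2325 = -11641.45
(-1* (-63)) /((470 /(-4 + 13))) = 567 /470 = 1.21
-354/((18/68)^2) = -136408/27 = -5052.15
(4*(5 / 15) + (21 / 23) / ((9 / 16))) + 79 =1885 / 23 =81.96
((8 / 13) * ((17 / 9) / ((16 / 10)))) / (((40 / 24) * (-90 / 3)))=-17 / 1170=-0.01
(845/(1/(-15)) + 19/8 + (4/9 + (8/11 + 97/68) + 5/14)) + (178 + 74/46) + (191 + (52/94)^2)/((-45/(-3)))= -59747063364005/4788458136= -12477.31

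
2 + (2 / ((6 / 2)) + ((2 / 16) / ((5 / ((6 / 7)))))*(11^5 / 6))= 485393 / 840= 577.85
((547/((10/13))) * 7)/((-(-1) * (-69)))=-49777/690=-72.14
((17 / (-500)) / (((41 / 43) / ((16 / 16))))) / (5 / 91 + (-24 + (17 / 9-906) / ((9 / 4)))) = 5388201 / 64336523500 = 0.00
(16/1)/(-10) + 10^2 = 492/5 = 98.40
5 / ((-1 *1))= -5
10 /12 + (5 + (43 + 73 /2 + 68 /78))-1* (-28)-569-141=-23236 /39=-595.79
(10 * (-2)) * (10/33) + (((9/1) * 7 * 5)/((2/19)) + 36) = 199481/66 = 3022.44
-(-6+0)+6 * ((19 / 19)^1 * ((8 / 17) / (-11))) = 1074 / 187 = 5.74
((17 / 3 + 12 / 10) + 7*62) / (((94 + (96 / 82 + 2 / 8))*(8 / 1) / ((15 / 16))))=271133 / 500768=0.54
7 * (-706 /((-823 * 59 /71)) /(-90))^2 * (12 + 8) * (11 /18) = 96735711226 /8594116297605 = 0.01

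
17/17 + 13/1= 14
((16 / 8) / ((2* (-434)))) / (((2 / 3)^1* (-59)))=3 / 51212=0.00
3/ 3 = 1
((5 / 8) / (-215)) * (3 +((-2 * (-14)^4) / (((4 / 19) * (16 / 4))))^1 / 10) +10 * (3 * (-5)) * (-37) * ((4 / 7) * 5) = 47809807 / 3010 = 15883.66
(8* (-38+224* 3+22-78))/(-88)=-578/11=-52.55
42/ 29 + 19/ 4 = 719/ 116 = 6.20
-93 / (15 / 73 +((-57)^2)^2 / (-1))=2263 / 256862686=0.00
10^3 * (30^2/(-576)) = -1562.50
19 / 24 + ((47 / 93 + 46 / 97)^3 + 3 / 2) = 18979605722809 / 5872919330088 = 3.23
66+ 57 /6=151 /2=75.50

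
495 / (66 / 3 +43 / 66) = 6534 / 299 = 21.85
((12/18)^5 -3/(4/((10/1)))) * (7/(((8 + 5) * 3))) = -25067/18954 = -1.32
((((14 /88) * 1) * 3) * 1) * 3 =63 /44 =1.43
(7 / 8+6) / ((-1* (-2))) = 55 / 16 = 3.44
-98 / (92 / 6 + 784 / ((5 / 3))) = -735 / 3643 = -0.20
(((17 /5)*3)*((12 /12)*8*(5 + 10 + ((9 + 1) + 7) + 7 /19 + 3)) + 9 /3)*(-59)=-16193199 /95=-170454.73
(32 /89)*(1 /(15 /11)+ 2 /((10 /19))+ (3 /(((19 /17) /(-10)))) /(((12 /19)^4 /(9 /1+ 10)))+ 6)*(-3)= 55204409 /16020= 3445.97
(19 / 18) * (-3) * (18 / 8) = -57 / 8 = -7.12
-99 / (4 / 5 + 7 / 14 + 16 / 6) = -2970 / 119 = -24.96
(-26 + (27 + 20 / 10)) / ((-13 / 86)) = -258 / 13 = -19.85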